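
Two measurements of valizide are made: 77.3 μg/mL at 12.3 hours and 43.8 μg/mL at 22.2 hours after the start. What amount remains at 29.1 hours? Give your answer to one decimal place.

29.5 μg/mL

Over Δt = 22.2 − 12.3 = 9.9 hours, the level fell by a factor of 77.3/43.8 ≈ 1.7648.
n = log₂(1.7648) ≈ 0.81954 half-lives, so t½ = 9.9/0.81954 ≈ 12.08 hours.
From t = 22.2 to t = 29.1: 43.8 × (1/2)^((29.1−22.2)/12.08) ≈ 29.48 μg/mL.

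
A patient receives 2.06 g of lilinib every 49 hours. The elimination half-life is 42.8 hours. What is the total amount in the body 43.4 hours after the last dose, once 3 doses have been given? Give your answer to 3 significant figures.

The 3 doses were given 141.4, 92.4, 43.4 hours ago.
Total = 2.06·(1/2)^(141.4/42.8) + 2.06·(1/2)^(92.4/42.8) + 2.06·(1/2)^(43.4/42.8)
      = 0.20861 + 0.4613 + 1.02 ≈ 1.69 g.

1.69 g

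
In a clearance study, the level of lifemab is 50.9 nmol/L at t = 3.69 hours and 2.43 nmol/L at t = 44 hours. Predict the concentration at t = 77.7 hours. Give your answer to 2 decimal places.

Over Δt = 44 − 3.69 = 40.31 hours, the level fell by a factor of 50.9/2.43 ≈ 20.947.
n = log₂(20.947) ≈ 4.3886 half-lives, so t½ = 40.31/4.3886 ≈ 9.1851 hours.
From t = 44 to t = 77.7: 2.43 × (1/2)^((77.7−44)/9.1851) ≈ 0.19104 nmol/L.

0.19 nmol/L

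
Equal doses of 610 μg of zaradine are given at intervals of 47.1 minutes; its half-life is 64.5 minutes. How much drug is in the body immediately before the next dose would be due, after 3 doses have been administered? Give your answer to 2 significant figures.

720 μg

The 3 doses were given 141.3, 94.2, 47.1 minutes ago.
Total = 610·(1/2)^(141.3/64.5) + 610·(1/2)^(94.2/64.5) + 610·(1/2)^(47.1/64.5)
      = 133.62 + 221.66 + 367.71 ≈ 722.99 μg.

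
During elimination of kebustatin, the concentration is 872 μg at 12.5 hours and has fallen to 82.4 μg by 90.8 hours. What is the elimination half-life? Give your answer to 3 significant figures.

Over Δt = 90.8 − 12.5 = 78.3 hours, the level fell by a factor of 872/82.4 ≈ 10.583.
n = log₂(10.583) ≈ 3.4036 half-lives, so t½ = 78.3/3.4036 ≈ 23.005 hours.

23.0 hours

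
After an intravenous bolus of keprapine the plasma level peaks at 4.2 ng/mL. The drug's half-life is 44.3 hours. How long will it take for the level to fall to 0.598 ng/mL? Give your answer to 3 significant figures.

125 hours

Fraction remaining = 0.598/4.2 ≈ 0.14238.
n = log₂(4.2/0.598) = ln(7.0234)/ln 2 ≈ 2.8122 half-lives.
t = n × t½ = 2.8122 × 44.3 ≈ 124.58 hours.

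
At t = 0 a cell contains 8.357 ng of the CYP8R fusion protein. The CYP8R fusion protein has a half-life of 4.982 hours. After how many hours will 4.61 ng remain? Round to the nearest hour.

4 hours

Fraction remaining = 4.61/8.357 ≈ 0.55163.
n = log₂(8.357/4.61) = ln(1.8128)/ln 2 ≈ 0.85822 half-lives.
t = n × t½ = 0.85822 × 4.982 ≈ 4.2756 hours.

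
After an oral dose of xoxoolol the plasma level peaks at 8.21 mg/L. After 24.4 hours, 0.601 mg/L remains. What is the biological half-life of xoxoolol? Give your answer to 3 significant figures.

6.47 hours

A/A₀ = 0.601/8.21 ≈ 0.073203.
n = log₂(13.661) ≈ 3.7719 half-lives elapsed in 24.4 hours.
t½ = 24.4/3.7719 ≈ 6.4688 hours.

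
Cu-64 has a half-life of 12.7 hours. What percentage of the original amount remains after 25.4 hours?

25%

n = 25.4/12.7 ≈ 2 half-lives.
Fraction remaining = (1/2)^2 ≈ 0.25, i.e. 25%.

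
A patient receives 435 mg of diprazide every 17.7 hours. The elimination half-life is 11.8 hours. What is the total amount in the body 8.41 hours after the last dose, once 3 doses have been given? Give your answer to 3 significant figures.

The 3 doses were given 43.81, 26.11, 8.41 hours ago.
Total = 435·(1/2)^(43.81/11.8) + 435·(1/2)^(26.11/11.8) + 435·(1/2)^(8.41/11.8)
      = 33.178 + 93.842 + 265.42 ≈ 392.44 mg.

392 mg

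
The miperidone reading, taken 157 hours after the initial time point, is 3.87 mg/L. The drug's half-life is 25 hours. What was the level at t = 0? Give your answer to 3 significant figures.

301 mg/L

Number of half-lives elapsed: n = 157/25 ≈ 6.28.
A₀ = A × 2^n = 3.87 × 2^6.28 = 3.87 × 77.708 ≈ 300.73 mg/L.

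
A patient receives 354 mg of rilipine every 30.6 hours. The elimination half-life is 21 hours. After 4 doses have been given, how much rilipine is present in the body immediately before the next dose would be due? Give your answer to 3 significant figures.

199 mg

The 4 doses were given 122.4, 91.8, 61.2, 30.6 hours ago.
Total = 354·(1/2)^(122.4/21) + 354·(1/2)^(91.8/21) + 354·(1/2)^(61.2/21) + 354·(1/2)^(30.6/21)
      = 6.2291 + 17.103 + 46.959 + 128.93 ≈ 199.22 mg.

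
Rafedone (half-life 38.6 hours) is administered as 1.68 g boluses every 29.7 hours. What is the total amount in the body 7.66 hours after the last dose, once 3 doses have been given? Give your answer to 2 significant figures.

2.8 g

The 3 doses were given 67.06, 37.36, 7.66 hours ago.
Total = 1.68·(1/2)^(67.06/38.6) + 1.68·(1/2)^(37.36/38.6) + 1.68·(1/2)^(7.66/38.6)
      = 0.50388 + 0.85891 + 1.4641 ≈ 2.8269 g.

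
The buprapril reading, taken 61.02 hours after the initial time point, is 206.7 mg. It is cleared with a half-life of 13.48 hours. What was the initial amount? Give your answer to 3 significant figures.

4760 mg

Number of half-lives elapsed: n = 61.02/13.48 ≈ 4.5267.
A₀ = A × 2^n = 206.7 × 2^4.5267 = 206.7 × 23.05 ≈ 4764.5 mg.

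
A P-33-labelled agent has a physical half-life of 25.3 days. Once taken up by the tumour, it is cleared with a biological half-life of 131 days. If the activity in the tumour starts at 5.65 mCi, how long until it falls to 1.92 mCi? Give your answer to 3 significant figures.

33.0 days

1/t_eff = 1/t_phys + 1/t_biol = 1/25.3 + 1/131 = 0.047159 per day.
t_eff = 25.3 × 131 / (25.3 + 131) ≈ 21.205 days.
n = log₂(5.65/1.92) ≈ 1.5571; t = 1.5571 × 21.205 ≈ 33.019 days.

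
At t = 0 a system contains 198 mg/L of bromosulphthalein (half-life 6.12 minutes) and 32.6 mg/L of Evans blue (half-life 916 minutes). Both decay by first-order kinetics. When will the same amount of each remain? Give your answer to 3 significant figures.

16.0 minutes

Set 198·(1/2)^(t/6.12) = 32.6·(1/2)^(t/916).
Taking log₂: log₂(198/32.6) = t·(1/6.12 − 1/916).
log₂(6.0736) = 2.6026; 1/6.12 − 1/916 = 0.16231.
t = 2.6026 / 0.16231 ≈ 16.035 minutes.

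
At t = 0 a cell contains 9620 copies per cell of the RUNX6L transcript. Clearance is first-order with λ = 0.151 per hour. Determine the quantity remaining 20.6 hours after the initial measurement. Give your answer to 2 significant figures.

430 copies per cell

t½ = ln 2 / λ = 0.69315 / 0.151 ≈ 4.5904 hours.
Number of half-lives: n = 20.6/4.5904 ≈ 4.4876.
Remaining = 9620 × (1/2)^4.4876 = 9620 × 0.044574 ≈ 428.8 copies per cell.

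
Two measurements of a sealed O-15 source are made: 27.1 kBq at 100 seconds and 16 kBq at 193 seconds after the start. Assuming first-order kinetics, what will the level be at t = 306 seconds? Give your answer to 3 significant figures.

Over Δt = 193 − 100 = 93 seconds, the level fell by a factor of 27.1/16 ≈ 1.6938.
n = log₂(1.6938) ≈ 0.76022 half-lives, so t½ = 93/0.76022 ≈ 122.33 seconds.
From t = 193 to t = 306: 16 × (1/2)^((306−193)/122.33) ≈ 8.4344 kBq.

8.43 kBq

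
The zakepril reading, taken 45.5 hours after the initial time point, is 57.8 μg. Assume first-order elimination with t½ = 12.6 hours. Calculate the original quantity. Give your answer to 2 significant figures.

710 μg

Number of half-lives elapsed: n = 45.5/12.6 ≈ 3.6111.
A₀ = A × 2^n = 57.8 × 2^3.6111 = 57.8 × 12.219 ≈ 706.29 μg.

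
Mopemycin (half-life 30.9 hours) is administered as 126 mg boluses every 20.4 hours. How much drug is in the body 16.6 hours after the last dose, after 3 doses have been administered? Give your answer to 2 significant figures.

180 mg

The 3 doses were given 57.4, 37, 16.6 hours ago.
Total = 126·(1/2)^(57.4/30.9) + 126·(1/2)^(37/30.9) + 126·(1/2)^(16.6/30.9)
      = 34.768 + 54.943 + 86.826 ≈ 176.54 mg.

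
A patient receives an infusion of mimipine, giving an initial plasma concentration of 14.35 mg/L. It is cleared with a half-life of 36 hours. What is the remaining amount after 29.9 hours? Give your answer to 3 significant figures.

8.07 mg/L

Number of half-lives: n = 29.9/36 ≈ 0.83056.
Remaining = 14.35 × (1/2)^0.83056 = 14.35 × 0.56231 ≈ 8.0692 mg/L.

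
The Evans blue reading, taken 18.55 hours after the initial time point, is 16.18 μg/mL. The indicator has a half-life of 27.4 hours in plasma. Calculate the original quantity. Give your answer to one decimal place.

25.9 μg/mL

Number of half-lives elapsed: n = 18.55/27.4 ≈ 0.67701.
A₀ = A × 2^n = 16.18 × 2^0.67701 = 16.18 × 1.5988 ≈ 25.869 μg/mL.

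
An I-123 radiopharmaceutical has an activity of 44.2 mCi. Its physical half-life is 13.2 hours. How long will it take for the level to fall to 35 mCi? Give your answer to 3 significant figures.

Fraction remaining = 35/44.2 ≈ 0.79186.
n = log₂(44.2/35) = ln(1.2629)/ln 2 ≈ 0.33669 half-lives.
t = n × t½ = 0.33669 × 13.2 ≈ 4.4443 hours.

4.44 hours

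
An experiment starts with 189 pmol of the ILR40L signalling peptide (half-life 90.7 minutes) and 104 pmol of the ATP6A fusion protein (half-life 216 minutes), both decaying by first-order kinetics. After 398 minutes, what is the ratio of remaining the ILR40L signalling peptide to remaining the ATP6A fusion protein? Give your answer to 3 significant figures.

0.311

ILR40L signalling peptide: 189 × (1/2)^(398/90.7) = 189 × (1/2)^4.3881 ≈ 9.0264 pmol.
ATP6A fusion protein: 104 × (1/2)^(398/216) = 104 × (1/2)^1.8426 ≈ 28.997 pmol.
Ratio ≈ 9.0264 / 28.997 ≈ 0.31128.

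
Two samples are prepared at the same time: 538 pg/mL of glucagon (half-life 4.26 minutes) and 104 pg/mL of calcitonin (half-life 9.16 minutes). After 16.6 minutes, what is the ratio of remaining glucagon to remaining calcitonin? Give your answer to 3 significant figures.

glucagon: 538 × (1/2)^(16.6/4.26) = 538 × (1/2)^3.8967 ≈ 36.121 pg/mL.
calcitonin: 104 × (1/2)^(16.6/9.16) = 104 × (1/2)^1.8122 ≈ 29.614 pg/mL.
Ratio ≈ 36.121 / 29.614 ≈ 1.2197.

1.22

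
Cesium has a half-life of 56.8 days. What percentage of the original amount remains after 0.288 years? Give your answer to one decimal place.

0.288 years = 105.12 days.
n = 105.12/56.8 ≈ 1.8507 half-lives.
Fraction remaining = (1/2)^1.8507 ≈ 0.27726, i.e. 27.726%.

27.7%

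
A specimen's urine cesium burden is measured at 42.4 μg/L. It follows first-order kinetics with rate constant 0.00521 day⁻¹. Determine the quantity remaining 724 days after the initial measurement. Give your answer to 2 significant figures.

0.98 μg/L

t½ = ln 2 / k = 0.69315 / 0.00521 ≈ 133.04 days.
Number of half-lives: n = 724/133.04 ≈ 5.4419.
Remaining = 42.4 × (1/2)^5.4419 = 42.4 × 0.023005 ≈ 0.97542 μg/L.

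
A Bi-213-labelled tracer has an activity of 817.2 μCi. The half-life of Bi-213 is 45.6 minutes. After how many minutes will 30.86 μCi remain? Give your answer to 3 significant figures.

Fraction remaining = 30.86/817.2 ≈ 0.037763.
n = log₂(817.2/30.86) = ln(26.481)/ln 2 ≈ 4.7269 half-lives.
t = n × t½ = 4.7269 × 45.6 ≈ 215.55 minutes.

216 minutes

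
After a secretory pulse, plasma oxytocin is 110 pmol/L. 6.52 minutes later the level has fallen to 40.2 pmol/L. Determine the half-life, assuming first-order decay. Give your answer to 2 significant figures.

4.5 minutes

A/A₀ = 40.2/110 ≈ 0.36545.
n = log₂(2.7363) ≈ 1.4522 half-lives elapsed in 6.52 minutes.
t½ = 6.52/1.4522 ≈ 4.4896 minutes.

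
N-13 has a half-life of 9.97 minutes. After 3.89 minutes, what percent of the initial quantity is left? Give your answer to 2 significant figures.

n = 3.89/9.97 ≈ 0.39017 half-lives.
Fraction remaining = (1/2)^0.39017 ≈ 0.76304, i.e. 76.304%.

76%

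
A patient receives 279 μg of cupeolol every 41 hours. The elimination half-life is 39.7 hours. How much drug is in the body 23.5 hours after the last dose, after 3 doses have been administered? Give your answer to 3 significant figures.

The 3 doses were given 105.5, 64.5, 23.5 hours ago.
Total = 279·(1/2)^(105.5/39.7) + 279·(1/2)^(64.5/39.7) + 279·(1/2)^(23.5/39.7)
      = 44.222 + 90.474 + 185.1 ≈ 319.8 μg.

320 μg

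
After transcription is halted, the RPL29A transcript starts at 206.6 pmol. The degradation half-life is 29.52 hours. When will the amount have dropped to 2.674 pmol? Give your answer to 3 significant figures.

Fraction remaining = 2.674/206.6 ≈ 0.012943.
n = log₂(206.6/2.674) = ln(77.263)/ln 2 ≈ 6.2717 half-lives.
t = n × t½ = 6.2717 × 29.52 ≈ 185.14 hours.

185 hours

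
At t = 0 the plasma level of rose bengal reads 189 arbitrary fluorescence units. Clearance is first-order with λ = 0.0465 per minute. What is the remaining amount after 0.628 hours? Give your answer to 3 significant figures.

32.8 arbitrary fluorescence units

t½ = ln 2 / λ = 0.69315 / 0.0465 ≈ 14.906 minutes.
Convert the elapsed time: 0.628 hours = 37.68 minutes.
Number of half-lives: n = 37.68/14.906 ≈ 2.5278.
Remaining = 189 × (1/2)^2.5278 = 189 × 0.17341 ≈ 32.774 arbitrary fluorescence units.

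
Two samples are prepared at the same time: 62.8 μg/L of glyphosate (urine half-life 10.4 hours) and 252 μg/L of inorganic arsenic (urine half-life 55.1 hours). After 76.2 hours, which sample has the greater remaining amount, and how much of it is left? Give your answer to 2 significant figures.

inorganic arsenic, 97 μg/L

glyphosate: 62.8 × (1/2)^7.3269 ≈ 0.39114 μg/L.
inorganic arsenic: 252 × (1/2)^1.3829 ≈ 96.626 μg/L.
Inorganic arsenic has more remaining, at ≈ 96.626 μg/L.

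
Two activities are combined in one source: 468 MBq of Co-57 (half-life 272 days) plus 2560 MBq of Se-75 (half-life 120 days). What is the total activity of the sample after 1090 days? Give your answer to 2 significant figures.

34 MBq

Co-57: 468 × (1/2)^(1090/272) = 468 × (1/2)^4.0074 ≈ 29.101 MBq.
Se-75: 2560 × (1/2)^(1090/120) = 2560 × (1/2)^9.0833 ≈ 4.7194 MBq.
Total = 29.101 + 4.7194 ≈ 33.821 MBq.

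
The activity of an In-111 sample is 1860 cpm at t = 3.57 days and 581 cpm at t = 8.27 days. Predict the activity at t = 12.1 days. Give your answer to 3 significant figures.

225 cpm

Over Δt = 8.27 − 3.57 = 4.7 days, the level fell by a factor of 1860/581 ≈ 3.2014.
n = log₂(3.2014) ≈ 1.6787 half-lives, so t½ = 4.7/1.6787 ≈ 2.7998 days.
From t = 8.27 to t = 12.1: 581 × (1/2)^((12.1−8.27)/2.7998) ≈ 225.1 cpm.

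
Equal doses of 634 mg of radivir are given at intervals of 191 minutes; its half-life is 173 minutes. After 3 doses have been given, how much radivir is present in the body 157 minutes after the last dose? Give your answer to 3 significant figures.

The 3 doses were given 539, 348, 157 minutes ago.
Total = 634·(1/2)^(539/173) + 634·(1/2)^(348/173) + 634·(1/2)^(157/173)
      = 73.147 + 157.23 + 337.99 ≈ 568.37 mg.

568 mg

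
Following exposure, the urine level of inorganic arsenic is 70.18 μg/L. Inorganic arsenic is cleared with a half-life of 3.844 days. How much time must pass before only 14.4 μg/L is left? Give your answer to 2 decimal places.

Fraction remaining = 14.4/70.18 ≈ 0.20519.
n = log₂(70.18/14.4) = ln(4.8736)/ln 2 ≈ 2.285 half-lives.
t = n × t½ = 2.285 × 3.844 ≈ 8.7835 days.

8.78 days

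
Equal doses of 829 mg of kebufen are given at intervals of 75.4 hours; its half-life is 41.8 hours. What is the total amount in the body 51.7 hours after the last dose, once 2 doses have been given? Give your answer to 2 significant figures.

450 mg

The 2 doses were given 127.1, 51.7 hours ago.
Total = 829·(1/2)^(127.1/41.8) + 829·(1/2)^(51.7/41.8)
      = 100.74 + 351.75 ≈ 452.49 mg.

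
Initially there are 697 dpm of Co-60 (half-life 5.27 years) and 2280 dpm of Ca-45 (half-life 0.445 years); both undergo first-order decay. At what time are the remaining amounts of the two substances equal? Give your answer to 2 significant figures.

0.83 years

Set 697·(1/2)^(t/5.27) = 2280·(1/2)^(t/0.445).
Taking log₂: log₂(697/2280) = t·(1/5.27 − 1/0.445).
log₂(0.3057) = -1.7098; 1/5.27 − 1/0.445 = -2.0574.
t = -1.7098 / -2.0574 ≈ 0.83104 years.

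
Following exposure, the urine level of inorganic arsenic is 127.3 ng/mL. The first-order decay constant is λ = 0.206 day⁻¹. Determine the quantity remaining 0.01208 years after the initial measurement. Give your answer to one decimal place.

t½ = ln 2 / λ = 0.69315 / 0.206 ≈ 3.3648 days.
Convert the elapsed time: 0.01208 years = 4.4092 days.
Number of half-lives: n = 4.4092/3.3648 ≈ 1.3104.
Remaining = 127.3 × (1/2)^1.3104 = 127.3 × 0.40321 ≈ 51.329 ng/mL.

51.3 ng/mL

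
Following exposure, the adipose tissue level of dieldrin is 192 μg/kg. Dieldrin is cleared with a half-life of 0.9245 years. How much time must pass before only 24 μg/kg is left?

2.7735 years

24/192 = 1/8, so 3 half-lives have elapsed.
t = 3 × 0.9245 = 2.7735 years.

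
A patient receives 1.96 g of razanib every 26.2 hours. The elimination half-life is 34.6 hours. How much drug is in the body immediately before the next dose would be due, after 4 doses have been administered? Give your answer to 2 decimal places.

The 4 doses were given 104.8, 78.6, 52.4, 26.2 hours ago.
Total = 1.96·(1/2)^(104.8/34.6) + 1.96·(1/2)^(78.6/34.6) + 1.96·(1/2)^(52.4/34.6) + 1.96·(1/2)^(26.2/34.6)
      = 0.24014 + 0.40589 + 0.68606 + 1.1596 ≈ 2.4917 g.

2.49 g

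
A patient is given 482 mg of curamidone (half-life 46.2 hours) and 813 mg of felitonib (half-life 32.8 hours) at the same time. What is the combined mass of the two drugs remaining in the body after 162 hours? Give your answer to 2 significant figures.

69 mg

curamidone: 482 × (1/2)^(162/46.2) = 482 × (1/2)^3.5065 ≈ 42.412 mg.
felitonib: 813 × (1/2)^(162/32.8) = 813 × (1/2)^4.939 ≈ 26.503 mg.
Total = 42.412 + 26.503 ≈ 68.915 mg.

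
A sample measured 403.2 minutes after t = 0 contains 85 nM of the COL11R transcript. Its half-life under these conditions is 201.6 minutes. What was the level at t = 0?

340 nM

Number of half-lives elapsed: n = 403.2/201.6 ≈ 2.
A₀ = A × 2^n = 85 × 2^2 = 85 × 4 ≈ 340 nM.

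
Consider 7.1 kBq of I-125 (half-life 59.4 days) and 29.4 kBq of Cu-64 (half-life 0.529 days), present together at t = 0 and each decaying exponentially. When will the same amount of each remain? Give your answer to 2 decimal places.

1.09 days

Set 7.1·(1/2)^(t/59.4) = 29.4·(1/2)^(t/0.529).
Taking log₂: log₂(7.1/29.4) = t·(1/59.4 − 1/0.529).
log₂(0.2415) = -2.0499; 1/59.4 − 1/0.529 = -1.8735.
t = -2.0499 / -1.8735 ≈ 1.0942 days.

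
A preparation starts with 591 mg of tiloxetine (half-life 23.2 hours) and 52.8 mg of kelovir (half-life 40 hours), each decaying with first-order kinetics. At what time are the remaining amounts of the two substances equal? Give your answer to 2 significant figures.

Set 591·(1/2)^(t/23.2) = 52.8·(1/2)^(t/40).
Taking log₂: log₂(591/52.8) = t·(1/23.2 − 1/40).
log₂(11.193) = 3.4845; 1/23.2 − 1/40 = 0.018103.
t = 3.4845 / 0.018103 ≈ 192.48 hours.

190 hours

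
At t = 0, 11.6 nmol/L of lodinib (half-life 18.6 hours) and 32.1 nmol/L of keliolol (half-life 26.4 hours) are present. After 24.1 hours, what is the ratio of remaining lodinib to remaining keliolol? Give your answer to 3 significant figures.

lodinib: 11.6 × (1/2)^(24.1/18.6) = 11.6 × (1/2)^1.2957 ≈ 4.7251 nmol/L.
keliolol: 32.1 × (1/2)^(24.1/26.4) = 32.1 × (1/2)^0.91288 ≈ 17.049 nmol/L.
Ratio ≈ 4.7251 / 17.049 ≈ 0.27715.

0.277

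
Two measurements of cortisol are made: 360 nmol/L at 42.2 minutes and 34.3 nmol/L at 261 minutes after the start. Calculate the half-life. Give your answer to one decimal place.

Over Δt = 261 − 42.2 = 218.8 minutes, the level fell by a factor of 360/34.3 ≈ 10.496.
n = log₂(10.496) ≈ 3.3917 half-lives, so t½ = 218.8/3.3917 ≈ 64.51 minutes.

64.5 minutes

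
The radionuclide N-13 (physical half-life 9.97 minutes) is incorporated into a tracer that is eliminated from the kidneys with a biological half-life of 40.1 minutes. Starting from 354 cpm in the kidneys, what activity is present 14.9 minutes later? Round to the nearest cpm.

1/t_eff = 1/t_phys + 1/t_biol = 1/9.97 + 1/40.1 = 0.12524 per minute.
t_eff = 9.97 × 40.1 / (9.97 + 40.1) ≈ 7.9848 minutes.
Remaining = 354 × (1/2)^(14.9/7.9848) = 354 × (1/2)^1.8661 ≈ 97.11 cpm.

97 cpm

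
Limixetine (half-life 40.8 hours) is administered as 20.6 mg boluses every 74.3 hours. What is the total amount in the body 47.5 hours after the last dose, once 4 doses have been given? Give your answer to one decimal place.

The 4 doses were given 270.4, 196.1, 121.8, 47.5 hours ago.
Total = 20.6·(1/2)^(270.4/40.8) + 20.6·(1/2)^(196.1/40.8) + 20.6·(1/2)^(121.8/40.8) + 20.6·(1/2)^(47.5/40.8)
      = 0.20836 + 0.73622 + 2.6014 + 9.1919 ≈ 12.738 mg.

12.7 mg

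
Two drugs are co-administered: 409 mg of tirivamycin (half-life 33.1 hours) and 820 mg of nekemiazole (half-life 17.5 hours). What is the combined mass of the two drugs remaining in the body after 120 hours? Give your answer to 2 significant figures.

40 mg

tirivamycin: 409 × (1/2)^(120/33.1) = 409 × (1/2)^3.6254 ≈ 33.142 mg.
nekemiazole: 820 × (1/2)^(120/17.5) = 820 × (1/2)^6.8571 ≈ 7.0731 mg.
Total = 33.142 + 7.0731 ≈ 40.215 mg.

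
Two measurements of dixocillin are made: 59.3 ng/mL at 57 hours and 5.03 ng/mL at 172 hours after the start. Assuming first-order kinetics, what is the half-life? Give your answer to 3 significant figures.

32.3 hours

Over Δt = 172 − 57 = 115 hours, the level fell by a factor of 59.3/5.03 ≈ 11.789.
n = log₂(11.789) ≈ 3.5594 half-lives, so t½ = 115/3.5594 ≈ 32.309 hours.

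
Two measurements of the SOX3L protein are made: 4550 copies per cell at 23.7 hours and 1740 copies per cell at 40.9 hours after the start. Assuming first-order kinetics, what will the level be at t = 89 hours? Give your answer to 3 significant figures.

118 copies per cell

Over Δt = 40.9 − 23.7 = 17.2 hours, the level fell by a factor of 4550/1740 ≈ 2.6149.
n = log₂(2.6149) ≈ 1.3868 half-lives, so t½ = 17.2/1.3868 ≈ 12.403 hours.
From t = 40.9 to t = 89: 1740 × (1/2)^((89−40.9)/12.403) ≈ 118.33 copies per cell.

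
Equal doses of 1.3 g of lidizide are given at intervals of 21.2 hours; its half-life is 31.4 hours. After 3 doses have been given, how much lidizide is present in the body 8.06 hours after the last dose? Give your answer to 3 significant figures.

2.20 g

The 3 doses were given 50.46, 29.26, 8.06 hours ago.
Total = 1.3·(1/2)^(50.46/31.4) + 1.3·(1/2)^(29.26/31.4) + 1.3·(1/2)^(8.06/31.4)
      = 0.42676 + 0.68144 + 1.0881 ≈ 2.1963 g.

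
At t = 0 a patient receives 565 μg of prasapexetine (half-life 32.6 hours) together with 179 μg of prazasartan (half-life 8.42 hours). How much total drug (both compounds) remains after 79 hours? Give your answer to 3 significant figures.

prasapexetine: 565 × (1/2)^(79/32.6) = 565 × (1/2)^2.4233 ≈ 105.33 μg.
prazasartan: 179 × (1/2)^(79/8.42) = 179 × (1/2)^9.3824 ≈ 0.2682 μg.
Total = 105.33 + 0.2682 ≈ 105.6 μg.

106 μg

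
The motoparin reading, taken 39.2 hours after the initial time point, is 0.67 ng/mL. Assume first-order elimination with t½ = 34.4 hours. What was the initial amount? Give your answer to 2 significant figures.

Number of half-lives elapsed: n = 39.2/34.4 ≈ 1.1395.
A₀ = A × 2^n = 0.67 × 2^1.1395 = 0.67 × 2.2031 ≈ 1.4761 ng/mL.

1.5 ng/mL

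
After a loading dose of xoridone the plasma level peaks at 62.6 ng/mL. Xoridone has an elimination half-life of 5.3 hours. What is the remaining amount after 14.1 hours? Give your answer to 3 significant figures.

Number of half-lives: n = 14.1/5.3 ≈ 2.6604.
Remaining = 62.6 × (1/2)^2.6604 = 62.6 × 0.15818 ≈ 9.902 ng/mL.

9.90 ng/mL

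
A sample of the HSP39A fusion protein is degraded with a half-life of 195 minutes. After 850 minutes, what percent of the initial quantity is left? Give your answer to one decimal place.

n = 850/195 ≈ 4.359 half-lives.
Fraction remaining = (1/2)^4.359 ≈ 0.048732, i.e. 4.8732%.

4.9%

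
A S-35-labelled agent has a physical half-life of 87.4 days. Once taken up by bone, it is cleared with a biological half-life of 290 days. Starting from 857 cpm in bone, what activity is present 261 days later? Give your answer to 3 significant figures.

1/t_eff = 1/t_phys + 1/t_biol = 1/87.4 + 1/290 = 0.01489 per day.
t_eff = 87.4 × 290 / (87.4 + 290) ≈ 67.16 days.
Remaining = 857 × (1/2)^(261/67.16) = 857 × (1/2)^3.8863 ≈ 57.956 cpm.

58.0 cpm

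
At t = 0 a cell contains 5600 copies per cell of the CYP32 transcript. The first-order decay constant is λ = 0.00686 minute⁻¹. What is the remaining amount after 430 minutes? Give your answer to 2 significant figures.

t½ = ln 2 / λ = 0.69315 / 0.00686 ≈ 101.04 minutes.
Number of half-lives: n = 430/101.04 ≈ 4.2557.
Remaining = 5600 × (1/2)^4.2557 = 5600 × 0.05235 ≈ 293.16 copies per cell.

290 copies per cell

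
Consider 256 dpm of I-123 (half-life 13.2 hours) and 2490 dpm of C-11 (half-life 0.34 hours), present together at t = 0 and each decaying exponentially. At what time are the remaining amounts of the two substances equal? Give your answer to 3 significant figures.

Set 256·(1/2)^(t/13.2) = 2490·(1/2)^(t/0.34).
Taking log₂: log₂(256/2490) = t·(1/13.2 − 1/0.34).
log₂(0.10281) = -3.2819; 1/13.2 − 1/0.34 = -2.8654.
t = -3.2819 / -2.8654 ≈ 1.1454 hours.

1.15 hours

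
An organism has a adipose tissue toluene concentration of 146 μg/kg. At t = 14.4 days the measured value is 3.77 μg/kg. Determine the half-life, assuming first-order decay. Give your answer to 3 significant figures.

2.73 days

A/A₀ = 3.77/146 ≈ 0.025822.
n = log₂(38.727) ≈ 5.2753 half-lives elapsed in 14.4 days.
t½ = 14.4/5.2753 ≈ 2.7297 days.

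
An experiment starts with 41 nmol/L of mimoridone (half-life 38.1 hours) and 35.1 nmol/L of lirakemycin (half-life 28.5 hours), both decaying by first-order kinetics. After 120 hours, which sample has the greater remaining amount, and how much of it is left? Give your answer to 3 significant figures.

mimoridone: 41 × (1/2)^3.1496 ≈ 4.6202 nmol/L.
lirakemycin: 35.1 × (1/2)^4.2105 ≈ 1.8959 nmol/L.
Mimoridone has more remaining, at ≈ 4.6202 nmol/L.

mimoridone, 4.62 nmol/L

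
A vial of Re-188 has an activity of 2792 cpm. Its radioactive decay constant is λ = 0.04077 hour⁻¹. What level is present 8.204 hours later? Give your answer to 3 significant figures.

2000 cpm

t½ = ln 2 / λ = 0.69315 / 0.04077 ≈ 17.001 hours.
Number of half-lives: n = 8.204/17.001 ≈ 0.48255.
Remaining = 2792 × (1/2)^0.48255 = 2792 × 0.71571 ≈ 1998.3 cpm.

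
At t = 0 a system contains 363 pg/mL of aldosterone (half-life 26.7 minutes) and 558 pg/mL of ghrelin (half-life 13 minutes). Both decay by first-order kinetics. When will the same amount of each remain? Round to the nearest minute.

Set 363·(1/2)^(t/26.7) = 558·(1/2)^(t/13).
Taking log₂: log₂(363/558) = t·(1/26.7 − 1/13).
log₂(0.65054) = -0.6203; 1/26.7 − 1/13 = -0.03947.
t = -0.6203 / -0.03947 ≈ 15.716 minutes.

16 minutes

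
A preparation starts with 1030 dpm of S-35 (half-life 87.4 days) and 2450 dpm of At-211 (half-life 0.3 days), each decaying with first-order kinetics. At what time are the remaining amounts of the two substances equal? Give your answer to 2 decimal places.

0.38 days

Set 1030·(1/2)^(t/87.4) = 2450·(1/2)^(t/0.3).
Taking log₂: log₂(1030/2450) = t·(1/87.4 − 1/0.3).
log₂(0.42041) = -1.2501; 1/87.4 − 1/0.3 = -3.3219.
t = -1.2501 / -3.3219 ≈ 0.37633 days.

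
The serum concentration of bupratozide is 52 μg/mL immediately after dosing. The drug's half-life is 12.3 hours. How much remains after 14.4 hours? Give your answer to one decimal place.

23.1 μg/mL

Number of half-lives: n = 14.4/12.3 ≈ 1.1707.
Remaining = 52 × (1/2)^1.1707 = 52 × 0.4442 ≈ 23.098 μg/mL.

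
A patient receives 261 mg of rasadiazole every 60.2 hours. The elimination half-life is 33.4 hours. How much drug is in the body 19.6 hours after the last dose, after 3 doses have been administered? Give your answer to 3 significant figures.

The 3 doses were given 140, 79.8, 19.6 hours ago.
Total = 261·(1/2)^(140/33.4) + 261·(1/2)^(79.8/33.4) + 261·(1/2)^(19.6/33.4)
      = 14.284 + 49.821 + 173.78 ≈ 237.88 mg.

238 mg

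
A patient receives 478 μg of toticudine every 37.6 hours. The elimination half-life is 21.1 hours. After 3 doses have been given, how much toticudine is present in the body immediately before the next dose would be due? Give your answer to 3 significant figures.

191 μg

The 3 doses were given 112.8, 75.2, 37.6 hours ago.
Total = 478·(1/2)^(112.8/21.1) + 478·(1/2)^(75.2/21.1) + 478·(1/2)^(37.6/21.1)
      = 11.752 + 40.417 + 138.99 ≈ 191.16 μg.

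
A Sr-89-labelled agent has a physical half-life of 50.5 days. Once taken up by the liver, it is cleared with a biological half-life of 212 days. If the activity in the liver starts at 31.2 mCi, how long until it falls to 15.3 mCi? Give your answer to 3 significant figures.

41.9 days

1/t_eff = 1/t_phys + 1/t_biol = 1/50.5 + 1/212 = 0.024519 per day.
t_eff = 50.5 × 212 / (50.5 + 212) ≈ 40.785 days.
n = log₂(31.2/15.3) ≈ 1.028; t = 1.028 × 40.785 ≈ 41.927 days.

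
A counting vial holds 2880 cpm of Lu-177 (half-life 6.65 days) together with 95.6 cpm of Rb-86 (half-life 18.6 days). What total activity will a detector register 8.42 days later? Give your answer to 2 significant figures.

Lu-177: 2880 × (1/2)^(8.42/6.65) = 2880 × (1/2)^1.2662 ≈ 1197.4 cpm.
Rb-86: 95.6 × (1/2)^(8.42/18.6) = 95.6 × (1/2)^0.45269 ≈ 69.853 cpm.
Total = 1197.4 + 69.853 ≈ 1267.3 cpm.

1300 cpm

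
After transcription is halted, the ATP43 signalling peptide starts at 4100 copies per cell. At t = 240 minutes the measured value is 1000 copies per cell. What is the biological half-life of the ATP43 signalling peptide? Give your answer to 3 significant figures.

118 minutes

A/A₀ = 1000/4100 ≈ 0.2439.
n = log₂(4.1) ≈ 2.0356 half-lives elapsed in 240 minutes.
t½ = 240/2.0356 ≈ 117.9 minutes.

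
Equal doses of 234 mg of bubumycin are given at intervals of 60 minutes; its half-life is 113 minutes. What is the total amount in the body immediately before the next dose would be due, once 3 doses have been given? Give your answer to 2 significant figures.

The 3 doses were given 180, 120, 60 minutes ago.
Total = 234·(1/2)^(180/113) + 234·(1/2)^(120/113) + 234·(1/2)^(60/113)
      = 77.571 + 112.08 + 161.95 ≈ 351.6 mg.

350 mg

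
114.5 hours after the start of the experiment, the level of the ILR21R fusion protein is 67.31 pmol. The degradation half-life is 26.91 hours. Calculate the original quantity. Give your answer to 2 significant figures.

1300 pmol

Number of half-lives elapsed: n = 114.5/26.91 ≈ 4.2549.
A₀ = A × 2^n = 67.31 × 2^4.2549 = 67.31 × 19.092 ≈ 1285.1 pmol.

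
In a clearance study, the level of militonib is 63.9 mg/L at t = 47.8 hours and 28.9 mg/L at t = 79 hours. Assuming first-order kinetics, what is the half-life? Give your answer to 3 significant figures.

27.3 hours

Over Δt = 79 − 47.8 = 31.2 hours, the level fell by a factor of 63.9/28.9 ≈ 2.2111.
n = log₂(2.2111) ≈ 1.1447 half-lives, so t½ = 31.2/1.1447 ≈ 27.255 hours.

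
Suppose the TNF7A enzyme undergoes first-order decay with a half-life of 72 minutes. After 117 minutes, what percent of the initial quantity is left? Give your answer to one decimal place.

n = 117/72 ≈ 1.625 half-lives.
Fraction remaining = (1/2)^1.625 ≈ 0.32421, i.e. 32.421%.

32.4%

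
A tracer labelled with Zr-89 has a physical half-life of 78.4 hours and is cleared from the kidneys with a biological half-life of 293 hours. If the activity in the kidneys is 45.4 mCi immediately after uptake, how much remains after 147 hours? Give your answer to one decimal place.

8.7 mCi

1/t_eff = 1/t_phys + 1/t_biol = 1/78.4 + 1/293 = 0.016168 per hour.
t_eff = 78.4 × 293 / (78.4 + 293) ≈ 61.85 hours.
Remaining = 45.4 × (1/2)^(147/61.85) = 45.4 × (1/2)^2.3767 ≈ 8.7417 mCi.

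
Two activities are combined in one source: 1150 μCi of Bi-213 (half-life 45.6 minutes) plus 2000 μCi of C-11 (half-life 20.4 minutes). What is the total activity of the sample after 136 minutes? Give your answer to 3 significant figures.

165 μCi

Bi-213: 1150 × (1/2)^(136/45.6) = 1150 × (1/2)^2.9825 ≈ 145.51 μCi.
C-11: 2000 × (1/2)^(136/20.4) = 2000 × (1/2)^6.6667 ≈ 19.686 μCi.
Total = 145.51 + 19.686 ≈ 165.2 μCi.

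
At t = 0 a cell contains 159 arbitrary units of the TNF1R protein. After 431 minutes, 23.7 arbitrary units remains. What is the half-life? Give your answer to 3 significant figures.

A/A₀ = 23.7/159 ≈ 0.14906.
n = log₂(6.7089) ≈ 2.7461 half-lives elapsed in 431 minutes.
t½ = 431/2.7461 ≈ 156.95 minutes.

157 minutes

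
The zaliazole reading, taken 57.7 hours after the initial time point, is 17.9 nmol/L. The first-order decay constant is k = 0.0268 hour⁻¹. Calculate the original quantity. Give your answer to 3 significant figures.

t½ = ln 2 / k = 0.69315 / 0.0268 ≈ 25.864 hours.
Number of half-lives elapsed: n = 57.7/25.864 ≈ 2.2309.
A₀ = A × 2^n = 17.9 × 2^2.2309 = 17.9 × 4.6944 ≈ 84.029 nmol/L.

84.0 nmol/L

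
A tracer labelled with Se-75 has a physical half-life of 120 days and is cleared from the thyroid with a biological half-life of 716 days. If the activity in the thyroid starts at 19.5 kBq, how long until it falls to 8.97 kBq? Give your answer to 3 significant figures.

1/t_eff = 1/t_phys + 1/t_biol = 1/120 + 1/716 = 0.00973 per day.
t_eff = 120 × 716 / (120 + 716) ≈ 102.78 days.
n = log₂(19.5/8.97) ≈ 1.1203; t = 1.1203 × 102.78 ≈ 115.14 days.

115 days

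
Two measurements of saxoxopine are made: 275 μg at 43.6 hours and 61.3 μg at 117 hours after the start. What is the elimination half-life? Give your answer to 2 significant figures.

Over Δt = 117 − 43.6 = 73.4 hours, the level fell by a factor of 275/61.3 ≈ 4.4861.
n = log₂(4.4861) ≈ 2.1655 half-lives, so t½ = 73.4/2.1655 ≈ 33.896 hours.

34 hours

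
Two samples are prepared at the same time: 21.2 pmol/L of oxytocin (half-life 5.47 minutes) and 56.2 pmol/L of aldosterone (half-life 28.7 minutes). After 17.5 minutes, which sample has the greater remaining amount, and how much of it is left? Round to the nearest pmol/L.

aldosterone, 37 pmol/L

oxytocin: 21.2 × (1/2)^3.1993 ≈ 2.3081 pmol/L.
aldosterone: 56.2 × (1/2)^0.60976 ≈ 36.828 pmol/L.
Aldosterone has more remaining, at ≈ 36.828 pmol/L.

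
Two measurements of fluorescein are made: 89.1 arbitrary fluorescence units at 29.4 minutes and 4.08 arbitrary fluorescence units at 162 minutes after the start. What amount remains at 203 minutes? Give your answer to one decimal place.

Over Δt = 162 − 29.4 = 132.6 minutes, the level fell by a factor of 89.1/4.08 ≈ 21.838.
n = log₂(21.838) ≈ 4.4488 half-lives, so t½ = 132.6/4.4488 ≈ 29.806 minutes.
From t = 162 to t = 203: 4.08 × (1/2)^((203−162)/29.806) ≈ 1.5724 arbitrary fluorescence units.

1.6 arbitrary fluorescence units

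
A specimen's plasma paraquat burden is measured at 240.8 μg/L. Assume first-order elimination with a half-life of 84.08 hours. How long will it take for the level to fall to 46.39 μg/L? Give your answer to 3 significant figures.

200 hours

Fraction remaining = 46.39/240.8 ≈ 0.19265.
n = log₂(240.8/46.39) = ln(5.1908)/ln 2 ≈ 2.3759 half-lives.
t = n × t½ = 2.3759 × 84.08 ≈ 199.77 hours.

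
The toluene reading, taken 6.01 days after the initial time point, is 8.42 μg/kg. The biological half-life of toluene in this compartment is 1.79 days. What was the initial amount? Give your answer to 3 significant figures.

86.3 μg/kg

Number of half-lives elapsed: n = 6.01/1.79 ≈ 3.3575.
A₀ = A × 2^n = 8.42 × 2^3.3575 = 8.42 × 10.25 ≈ 86.304 μg/kg.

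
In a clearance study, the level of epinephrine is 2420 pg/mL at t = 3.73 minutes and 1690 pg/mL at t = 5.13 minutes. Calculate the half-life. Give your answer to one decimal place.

Over Δt = 5.13 − 3.73 = 1.4 minutes, the level fell by a factor of 2420/1690 ≈ 1.432.
n = log₂(1.432) ≈ 0.51798 half-lives, so t½ = 1.4/0.51798 ≈ 2.7028 minutes.

2.7 minutes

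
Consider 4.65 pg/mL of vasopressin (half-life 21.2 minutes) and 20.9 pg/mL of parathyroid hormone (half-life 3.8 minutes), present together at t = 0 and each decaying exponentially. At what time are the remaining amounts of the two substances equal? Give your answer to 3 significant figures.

10.0 minutes

Set 4.65·(1/2)^(t/21.2) = 20.9·(1/2)^(t/3.8).
Taking log₂: log₂(4.65/20.9) = t·(1/21.2 − 1/3.8).
log₂(0.22249) = -2.1682; 1/21.2 − 1/3.8 = -0.21599.
t = -2.1682 / -0.21599 ≈ 10.039 minutes.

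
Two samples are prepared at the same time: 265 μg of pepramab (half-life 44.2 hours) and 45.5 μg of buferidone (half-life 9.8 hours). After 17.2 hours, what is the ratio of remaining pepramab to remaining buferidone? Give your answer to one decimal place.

pepramab: 265 × (1/2)^(17.2/44.2) = 265 × (1/2)^0.38914 ≈ 202.35 μg.
buferidone: 45.5 × (1/2)^(17.2/9.8) = 45.5 × (1/2)^1.7551 ≈ 13.479 μg.
Ratio ≈ 202.35 / 13.479 ≈ 15.012.

15.0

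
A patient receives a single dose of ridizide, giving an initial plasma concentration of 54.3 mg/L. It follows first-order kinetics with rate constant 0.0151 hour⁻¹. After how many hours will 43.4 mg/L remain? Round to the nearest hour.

15 hours

t½ = ln 2 / k = 0.69315 / 0.0151 ≈ 45.904 hours.
Fraction remaining = 43.4/54.3 ≈ 0.79926.
n = log₂(54.3/43.4) = ln(1.2512)/ln 2 ≈ 0.32326 half-lives.
t = n × t½ = 0.32326 × 45.904 ≈ 14.839 hours.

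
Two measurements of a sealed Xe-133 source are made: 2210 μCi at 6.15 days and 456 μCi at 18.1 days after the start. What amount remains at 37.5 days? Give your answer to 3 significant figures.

35.2 μCi

Over Δt = 18.1 − 6.15 = 11.95 days, the level fell by a factor of 2210/456 ≈ 4.8465.
n = log₂(4.8465) ≈ 2.2769 half-lives, so t½ = 11.95/2.2769 ≈ 5.2483 days.
From t = 18.1 to t = 37.5: 456 × (1/2)^((37.5−18.1)/5.2483) ≈ 35.174 μCi.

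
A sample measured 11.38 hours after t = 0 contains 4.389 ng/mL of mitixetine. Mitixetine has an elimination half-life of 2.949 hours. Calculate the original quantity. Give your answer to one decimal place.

Number of half-lives elapsed: n = 11.38/2.949 ≈ 3.8589.
A₀ = A × 2^n = 4.389 × 2^3.8589 = 4.389 × 14.51 ≈ 63.683 ng/mL.

63.7 ng/mL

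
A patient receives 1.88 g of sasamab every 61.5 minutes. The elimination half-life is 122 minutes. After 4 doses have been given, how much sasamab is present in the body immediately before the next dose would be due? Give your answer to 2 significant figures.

3.4 g

The 4 doses were given 246, 184.5, 123, 61.5 minutes ago.
Total = 1.88·(1/2)^(246/122) + 1.88·(1/2)^(184.5/122) + 1.88·(1/2)^(123/122) + 1.88·(1/2)^(61.5/122)
      = 0.46469 + 0.65904 + 0.93467 + 1.3256 ≈ 3.384 g.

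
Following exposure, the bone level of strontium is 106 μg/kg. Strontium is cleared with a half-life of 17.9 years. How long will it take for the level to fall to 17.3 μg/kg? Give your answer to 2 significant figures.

47 years

Fraction remaining = 17.3/106 ≈ 0.16321.
n = log₂(106/17.3) = ln(6.1272)/ln 2 ≈ 2.6152 half-lives.
t = n × t½ = 2.6152 × 17.9 ≈ 46.812 years.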